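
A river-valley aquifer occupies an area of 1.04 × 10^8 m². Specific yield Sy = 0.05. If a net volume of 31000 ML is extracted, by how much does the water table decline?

ΔV = 31000 ML = 3.1 × 10^7 m³
Δh = ΔV / (Sy × A) = 3.1 × 10^7 m³ / (0.05 × 1.04 × 10^8 m²) = 5.962 m

Δh ≈ 5.96 m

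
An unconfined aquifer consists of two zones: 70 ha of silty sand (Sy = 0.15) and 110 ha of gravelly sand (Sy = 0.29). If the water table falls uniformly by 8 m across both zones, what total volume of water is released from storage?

A₁ = 70 ha = 7 × 10^5 m²; A₂ = 110 ha = 1.1 × 10^6 m²
ΔV₁ = 0.15 × 7 × 10^5 × 8 = 8.4 × 10^5 m³
ΔV₂ = 0.29 × 1.1 × 10^6 × 8 = 2.552 × 10^6 m³
ΔV = ΔV₁ + ΔV₂ = 3.392 × 10^6 m³

ΔV ≈ 3.39 × 10^6 m³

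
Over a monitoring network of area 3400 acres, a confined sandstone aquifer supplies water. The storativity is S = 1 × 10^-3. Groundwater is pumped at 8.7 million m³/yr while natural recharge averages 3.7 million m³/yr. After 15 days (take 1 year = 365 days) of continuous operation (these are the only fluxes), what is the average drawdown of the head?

Δh ≈ 14.9 m

A = 3400 acres = 1.376 × 10^7 m²
Net abstraction = 8.7 − 3.7 = 5 million m³/yr
Q_net = 5 million m³/yr = 13700 m³/d
ΔV = Q × t = 13700 m³/d × 15 d = 2.055 × 10^5 m³
Δh = ΔV / (S × A) = 2.055 × 10^5 / (0.001 × 1.376 × 10^7) = 14.93 m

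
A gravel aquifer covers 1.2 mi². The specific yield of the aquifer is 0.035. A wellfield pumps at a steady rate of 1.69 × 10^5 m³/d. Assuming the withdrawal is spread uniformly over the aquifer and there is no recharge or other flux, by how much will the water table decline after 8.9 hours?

A = 1.2 mi² = 3.108 × 10^6 m²
t = 8.9 hours = 0.3708 d
ΔV = Q × t = 1.69 × 10^5 m³/d × 0.3708 d = 62670 m³
Δh = ΔV / (Sy × A) = 62670 / (0.035 × 3.108 × 10^6) = 0.5761 m

Δh ≈ 0.576 m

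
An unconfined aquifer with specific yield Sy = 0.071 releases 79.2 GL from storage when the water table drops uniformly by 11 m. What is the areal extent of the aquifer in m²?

ΔV = 79.2 GL = 7.92 × 10^7 m³
A = ΔV / (Sy × Δh) = 7.92 × 10^7 / (0.071 × 11) = 1.014 × 10^8 m²

A ≈ 1.01 × 10^8 m²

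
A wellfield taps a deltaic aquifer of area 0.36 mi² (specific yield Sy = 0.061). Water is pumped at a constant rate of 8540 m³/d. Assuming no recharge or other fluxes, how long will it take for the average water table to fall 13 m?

t ≈ 86.6 days

A = 0.36 mi² = 9.324 × 10^5 m²
ΔV = Sy × A × Δh = 0.061 × 9.324 × 10^5 × 13 = 7.394 × 10^5 m³
t = ΔV / Q = 7.394 × 10^5 m³ / 8540 m³/d = 86.58 d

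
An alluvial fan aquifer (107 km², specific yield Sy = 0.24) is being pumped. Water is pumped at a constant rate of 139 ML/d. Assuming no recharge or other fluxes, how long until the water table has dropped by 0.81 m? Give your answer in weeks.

t ≈ 21.4 weeks

A = 107 km² = 1.07 × 10^8 m²
ΔV = Sy × A × Δh = 0.24 × 1.07 × 10^8 × 0.81 = 2.08 × 10^7 m³
Q = 139 ML/d = 1.39 × 10^5 m³/d
t = ΔV / Q = 2.08 × 10^7 m³ / 1.39 × 10^5 m³/d = 149.6 d
t = 149.6 d ≈ 21.38 weeks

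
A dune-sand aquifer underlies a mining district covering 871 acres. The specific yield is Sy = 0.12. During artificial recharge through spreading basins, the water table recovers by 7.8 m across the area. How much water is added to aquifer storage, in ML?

ΔV ≈ 3300 ML

A = 871 acres = 3.525 × 10^6 m²
ΔV = Sy × A × Δh = 0.12 × 3.525 × 10^6 m² × 7.8 m = 3.299 × 10^6 m³
ΔV = 3.299 × 10^6 m³ = 3299 ML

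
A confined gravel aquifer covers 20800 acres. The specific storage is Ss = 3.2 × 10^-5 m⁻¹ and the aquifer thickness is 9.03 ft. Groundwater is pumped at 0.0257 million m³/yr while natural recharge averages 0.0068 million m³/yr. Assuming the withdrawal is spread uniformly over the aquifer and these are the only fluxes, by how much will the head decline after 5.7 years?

Δh ≈ 14.5 m

b = 9.03 ft = 2.752 m
S = Ss × b = 3.2 × 10^-5 m⁻¹ × 2.752 m = 8.808 × 10^-5
A = 20800 acres = 8.417 × 10^7 m²
Net abstraction = 0.0257 − 0.0068 = 0.0189 million m³/yr
Q_net = 0.0189 million m³/yr = 51.78 m³/d
t = 5.7 years = 2080 d
ΔV = Q × t = 51.78 m³/d × 2080 d = 1.077 × 10^5 m³
Δh = ΔV / (S × A) = 1.077 × 10^5 / (8.808 × 10^-5 × 8.417 × 10^7) = 14.53 m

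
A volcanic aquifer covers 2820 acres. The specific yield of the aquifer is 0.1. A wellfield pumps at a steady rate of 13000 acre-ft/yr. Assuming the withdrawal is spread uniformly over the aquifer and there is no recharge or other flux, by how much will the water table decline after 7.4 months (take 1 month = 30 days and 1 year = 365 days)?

A = 2820 acres = 1.141 × 10^7 m²
Q = 13000 acre-ft/yr = 43930 m³/d
t = 7.4 months = 222 d
ΔV = Q × t = 43930 m³/d × 222 d = 9.753 × 10^6 m³
Δh = ΔV / (Sy × A) = 9.753 × 10^6 / (0.1 × 1.141 × 10^7) = 8.546 m

Δh ≈ 8.55 m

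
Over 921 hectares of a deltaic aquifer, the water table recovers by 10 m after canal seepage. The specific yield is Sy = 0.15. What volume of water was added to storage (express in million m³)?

ΔV ≈ 13.8 million m³

A = 921 hectares = 9.21 × 10^6 m²
ΔV = Sy × A × Δh = 0.15 × 9.21 × 10^6 m² × 10 m = 1.381 × 10^7 m³
ΔV = 1.381 × 10^7 m³ = 13.81 million m³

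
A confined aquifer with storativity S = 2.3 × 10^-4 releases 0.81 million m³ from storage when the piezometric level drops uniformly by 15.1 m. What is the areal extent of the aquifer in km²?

ΔV = 0.81 million m³ = 8.1 × 10^5 m³
A = ΔV / (S × Δh) = 8.1 × 10^5 / (2.3 × 10^-4 × 15.1) = 2.332 × 10^8 m²
A = 2.332 × 10^8 m² = 233.2 km²

A ≈ 233 km²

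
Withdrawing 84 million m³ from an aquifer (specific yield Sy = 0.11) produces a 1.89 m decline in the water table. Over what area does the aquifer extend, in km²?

ΔV = 84 million m³ = 8.4 × 10^7 m³
A = ΔV / (Sy × Δh) = 8.4 × 10^7 / (0.11 × 1.89) = 4.04 × 10^8 m²
A = 4.04 × 10^8 m² = 404 km²

A ≈ 404 km²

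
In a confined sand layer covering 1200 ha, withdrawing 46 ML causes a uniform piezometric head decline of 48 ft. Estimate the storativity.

S ≈ 2.6 × 10^-4

A = 1200 ha = 1.2 × 10^7 m²
Δh = 48 ft = 14.63 m
ΔV = 46 ML = 46000 m³
S = ΔV / (A × Δh) = 46000 m³ / (1.2 × 10^7 m² × 14.63 m) = 2.62 × 10^-4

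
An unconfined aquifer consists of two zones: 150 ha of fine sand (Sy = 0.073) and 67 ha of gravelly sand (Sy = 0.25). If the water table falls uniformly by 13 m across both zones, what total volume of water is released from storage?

ΔV ≈ 3.6 × 10^6 m³

A₁ = 150 ha = 1.5 × 10^6 m²; A₂ = 67 ha = 6.7 × 10^5 m²
ΔV₁ = 0.073 × 1.5 × 10^6 × 13 = 1.423 × 10^6 m³
ΔV₂ = 0.25 × 6.7 × 10^5 × 13 = 2.178 × 10^6 m³
ΔV = ΔV₁ + ΔV₂ = 3.601 × 10^6 m³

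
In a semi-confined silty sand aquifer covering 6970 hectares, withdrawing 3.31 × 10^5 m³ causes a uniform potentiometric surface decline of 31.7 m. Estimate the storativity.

S ≈ 1.5 × 10^-4

A = 6970 hectares = 6.97 × 10^7 m²
S = ΔV / (A × Δh) = 3.31 × 10^5 m³ / (6.97 × 10^7 m² × 31.7 m) = 1.498 × 10^-4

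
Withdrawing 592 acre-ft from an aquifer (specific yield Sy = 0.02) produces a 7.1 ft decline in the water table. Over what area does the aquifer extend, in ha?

A ≈ 1690 ha

Δh = 7.1 ft = 2.164 m
ΔV = 592 acre-ft = 7.302 × 10^5 m³
A = ΔV / (Sy × Δh) = 7.302 × 10^5 / (0.02 × 2.164) = 1.687 × 10^7 m²
A = 1.687 × 10^7 m² = 1687 ha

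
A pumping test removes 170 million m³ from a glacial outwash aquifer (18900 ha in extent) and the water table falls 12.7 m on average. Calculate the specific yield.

Sy ≈ 0.071

A = 18900 ha = 1.89 × 10^8 m²
ΔV = 170 million m³ = 1.7 × 10^8 m³
Sy = ΔV / (A × Δh) = 1.7 × 10^8 m³ / (1.89 × 10^8 m² × 12.7 m) = 0.07082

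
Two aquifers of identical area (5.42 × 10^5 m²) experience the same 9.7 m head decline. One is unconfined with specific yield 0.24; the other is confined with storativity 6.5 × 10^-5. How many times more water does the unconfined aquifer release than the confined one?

ΔV_u / ΔV_c ≈ 3690

Unconfined: ΔV_u = Sy × A × Δh = 0.24 × 5.42 × 10^5 × 9.7 = 1.262 × 10^6 m³
Confined: ΔV_c = S × A × Δh = 6.5 × 10^-5 × 5.42 × 10^5 × 9.7 = 341.7 m³
Ratio = ΔV_u / ΔV_c = Sy / S = 0.24 / 6.5 × 10^-5 = 3692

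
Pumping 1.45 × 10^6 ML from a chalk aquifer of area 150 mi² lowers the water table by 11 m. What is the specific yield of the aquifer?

Sy ≈ 0.34

A = 150 mi² = 3.885 × 10^8 m²
ΔV = 1.45 × 10^6 ML = 1.45 × 10^9 m³
Sy = ΔV / (A × Δh) = 1.45 × 10^9 m³ / (3.885 × 10^8 m² × 11 m) = 0.3393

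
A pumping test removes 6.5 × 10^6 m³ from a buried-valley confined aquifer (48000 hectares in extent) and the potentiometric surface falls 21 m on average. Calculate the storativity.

S ≈ 6.4 × 10^-4

A = 48000 hectares = 4.8 × 10^8 m²
S = ΔV / (A × Δh) = 6.5 × 10^6 m³ / (4.8 × 10^8 m² × 21 m) = 6.448 × 10^-4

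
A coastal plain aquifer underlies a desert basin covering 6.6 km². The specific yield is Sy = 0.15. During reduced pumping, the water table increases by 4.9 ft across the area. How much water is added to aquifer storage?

ΔV ≈ 1.48 × 10^6 m³

A = 6.6 km² = 6.6 × 10^6 m²
Δh = 4.9 ft = 1.494 m
ΔV = Sy × A × Δh = 0.15 × 6.6 × 10^6 m² × 1.494 m = 1.479 × 10^6 m³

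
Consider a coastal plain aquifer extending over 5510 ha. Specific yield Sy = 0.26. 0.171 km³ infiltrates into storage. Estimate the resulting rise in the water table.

Δh ≈ 11.9 m

A = 5510 ha = 5.51 × 10^7 m²
ΔV = 0.171 km³ = 1.71 × 10^8 m³
Δh = ΔV / (Sy × A) = 1.71 × 10^8 m³ / (0.26 × 5.51 × 10^7 m²) = 11.94 m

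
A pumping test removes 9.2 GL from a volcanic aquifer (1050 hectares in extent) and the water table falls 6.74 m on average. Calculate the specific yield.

A = 1050 hectares = 1.05 × 10^7 m²
ΔV = 9.2 GL = 9.2 × 10^6 m³
Sy = ΔV / (A × Δh) = 9.2 × 10^6 m³ / (1.05 × 10^7 m² × 6.74 m) = 0.13

Sy ≈ 0.13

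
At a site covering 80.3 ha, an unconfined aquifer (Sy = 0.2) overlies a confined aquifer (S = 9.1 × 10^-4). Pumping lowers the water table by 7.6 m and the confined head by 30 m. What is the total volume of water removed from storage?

A = 80.3 ha = 8.03 × 10^5 m²
Unconfined: ΔV_u = Sy × A × Δh_u = 0.2 × 8.03 × 10^5 × 7.6 = 1.221 × 10^6 m³
Confined: ΔV_c = S × A × Δh_c = 9.1 × 10^-4 × 8.03 × 10^5 × 30 = 21920 m³
Total ΔV = 1.221 × 10^6 + 21920 = 1.242 × 10^6 m³

ΔV ≈ 1.24 × 10^6 m³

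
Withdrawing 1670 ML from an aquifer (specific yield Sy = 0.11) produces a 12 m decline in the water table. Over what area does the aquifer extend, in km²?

A ≈ 1.27 km²

ΔV = 1670 ML = 1.67 × 10^6 m³
A = ΔV / (Sy × Δh) = 1.67 × 10^6 / (0.11 × 12) = 1.265 × 10^6 m²
A = 1.265 × 10^6 m² = 1.265 km²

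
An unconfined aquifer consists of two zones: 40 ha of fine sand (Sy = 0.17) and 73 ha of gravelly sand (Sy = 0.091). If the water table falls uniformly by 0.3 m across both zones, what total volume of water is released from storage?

A₁ = 40 ha = 4 × 10^5 m²; A₂ = 73 ha = 7.3 × 10^5 m²
ΔV₁ = 0.17 × 4 × 10^5 × 0.3 = 20400 m³
ΔV₂ = 0.091 × 7.3 × 10^5 × 0.3 = 19930 m³
ΔV = ΔV₁ + ΔV₂ = 40330 m³

ΔV ≈ 40300 m³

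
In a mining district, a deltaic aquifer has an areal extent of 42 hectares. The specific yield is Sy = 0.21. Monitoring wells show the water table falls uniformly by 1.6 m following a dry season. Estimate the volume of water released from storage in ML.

A = 42 hectares = 4.2 × 10^5 m²
ΔV = Sy × A × Δh = 0.21 × 4.2 × 10^5 m² × 1.6 m = 1.411 × 10^5 m³
ΔV = 1.411 × 10^5 m³ = 141.1 ML

ΔV ≈ 141 ML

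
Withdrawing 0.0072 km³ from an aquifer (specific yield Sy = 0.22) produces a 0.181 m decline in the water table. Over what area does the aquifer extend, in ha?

ΔV = 0.0072 km³ = 7.2 × 10^6 m³
A = ΔV / (Sy × Δh) = 7.2 × 10^6 / (0.22 × 0.181) = 1.808 × 10^8 m²
A = 1.808 × 10^8 m² = 18080 ha

A ≈ 18100 ha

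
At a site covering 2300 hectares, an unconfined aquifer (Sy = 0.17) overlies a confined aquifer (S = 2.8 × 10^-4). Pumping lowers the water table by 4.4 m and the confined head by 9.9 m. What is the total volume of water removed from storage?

ΔV ≈ 1.73 × 10^7 m³

A = 2300 hectares = 2.3 × 10^7 m²
Unconfined: ΔV_u = Sy × A × Δh_u = 0.17 × 2.3 × 10^7 × 4.4 = 1.72 × 10^7 m³
Confined: ΔV_c = S × A × Δh_c = 2.8 × 10^-4 × 2.3 × 10^7 × 9.9 = 63760 m³
Total ΔV = 1.72 × 10^7 + 63760 = 1.727 × 10^7 m³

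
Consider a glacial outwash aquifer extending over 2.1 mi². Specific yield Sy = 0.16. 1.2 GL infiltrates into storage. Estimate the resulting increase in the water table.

Δh ≈ 1.38 m

A = 2.1 mi² = 5.439 × 10^6 m²
ΔV = 1.2 GL = 1.2 × 10^6 m³
Δh = ΔV / (Sy × A) = 1.2 × 10^6 m³ / (0.16 × 5.439 × 10^6 m²) = 1.379 m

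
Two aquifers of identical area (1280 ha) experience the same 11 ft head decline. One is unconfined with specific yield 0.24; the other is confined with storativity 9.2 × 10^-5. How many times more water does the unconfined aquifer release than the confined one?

ΔV_u / ΔV_c ≈ 2610

A = 1280 ha = 1.28 × 10^7 m²
Δh = 11 ft = 3.353 m
Unconfined: ΔV_u = Sy × A × Δh = 0.24 × 1.28 × 10^7 × 3.353 = 1.03 × 10^7 m³
Confined: ΔV_c = S × A × Δh = 9.2 × 10^-5 × 1.28 × 10^7 × 3.353 = 3948 m³
Ratio = ΔV_u / ΔV_c = Sy / S = 0.24 / 9.2 × 10^-5 = 2609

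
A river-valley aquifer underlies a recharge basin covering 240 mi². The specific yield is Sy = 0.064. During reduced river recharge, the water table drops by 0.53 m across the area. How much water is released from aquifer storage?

ΔV ≈ 2.11 × 10^7 m³

A = 240 mi² = 6.216 × 10^8 m²
ΔV = Sy × A × Δh = 0.064 × 6.216 × 10^8 m² × 0.53 m = 2.108 × 10^7 m³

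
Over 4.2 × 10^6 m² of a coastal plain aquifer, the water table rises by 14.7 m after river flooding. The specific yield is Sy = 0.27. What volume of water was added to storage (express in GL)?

ΔV ≈ 16.7 GL

ΔV = Sy × A × Δh = 0.27 × 4.2 × 10^6 m² × 14.7 m = 1.667 × 10^7 m³
ΔV = 1.667 × 10^7 m³ = 16.67 GL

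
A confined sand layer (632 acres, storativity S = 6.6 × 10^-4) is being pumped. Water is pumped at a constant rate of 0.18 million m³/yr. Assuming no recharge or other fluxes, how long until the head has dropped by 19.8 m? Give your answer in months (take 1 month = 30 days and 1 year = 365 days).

t ≈ 2.26 months

A = 632 acres = 2.558 × 10^6 m²
ΔV = S × A × Δh = 6.6 × 10^-4 × 2.558 × 10^6 × 19.8 = 33420 m³
Q = 0.18 million m³/yr = 493.2 m³/d
t = ΔV / Q = 33420 m³ / 493.2 m³/d = 67.77 d
t = 67.77 d ≈ 2.259 months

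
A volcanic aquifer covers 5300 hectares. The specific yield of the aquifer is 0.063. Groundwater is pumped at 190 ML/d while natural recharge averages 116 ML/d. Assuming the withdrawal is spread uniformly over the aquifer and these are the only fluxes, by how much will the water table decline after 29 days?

Δh ≈ 0.643 m

A = 5300 hectares = 5.3 × 10^7 m²
Net abstraction = 190 − 116 = 74 ML/d
Q_net = 74 ML/d = 74000 m³/d
ΔV = Q × t = 74000 m³/d × 29 d = 2.146 × 10^6 m³
Δh = ΔV / (Sy × A) = 2.146 × 10^6 / (0.063 × 5.3 × 10^7) = 0.6427 m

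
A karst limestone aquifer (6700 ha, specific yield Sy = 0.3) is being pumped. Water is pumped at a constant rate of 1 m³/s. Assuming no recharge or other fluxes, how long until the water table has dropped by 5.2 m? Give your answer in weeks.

A = 6700 ha = 6.7 × 10^7 m²
ΔV = Sy × A × Δh = 0.3 × 6.7 × 10^7 × 5.2 = 1.045 × 10^8 m³
Q = 1 m³/s = 86400 m³/d
t = ΔV / Q = 1.045 × 10^8 m³ / 86400 m³/d = 1210 d
t = 1210 d ≈ 172.8 weeks

t ≈ 173 weeks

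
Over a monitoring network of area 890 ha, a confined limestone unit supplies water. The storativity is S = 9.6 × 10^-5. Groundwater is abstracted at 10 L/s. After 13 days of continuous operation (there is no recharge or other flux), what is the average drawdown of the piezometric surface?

Δh ≈ 13.1 m

A = 890 ha = 8.9 × 10^6 m²
Q = 10 L/s = 864 m³/d
ΔV = Q × t = 864 m³/d × 13 d = 11230 m³
Δh = ΔV / (S × A) = 11230 / (9.6 × 10^-5 × 8.9 × 10^6) = 13.15 m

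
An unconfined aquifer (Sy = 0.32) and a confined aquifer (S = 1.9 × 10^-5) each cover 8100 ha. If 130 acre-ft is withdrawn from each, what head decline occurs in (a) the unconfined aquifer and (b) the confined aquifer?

Δh_u ≈ 0.00619 m; Δh_c ≈ 104 m

A = 8100 ha = 8.1 × 10^7 m²
ΔV = 130 acre-ft = 1.604 × 10^5 m³
Unconfined: Δh_u = ΔV/(Sy·A) = 1.604 × 10^5/(0.32 × 8.1 × 10^7) = 0.006186 m
Confined: Δh_c = ΔV/(S·A) = 1.604 × 10^5/(1.9 × 10^-5 × 8.1 × 10^7) = 104.2 m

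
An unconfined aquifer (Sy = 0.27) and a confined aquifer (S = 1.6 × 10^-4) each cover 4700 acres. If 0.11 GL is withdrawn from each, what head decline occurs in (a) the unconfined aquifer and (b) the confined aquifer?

A = 4700 acres = 1.902 × 10^7 m²
ΔV = 0.11 GL = 1.1 × 10^5 m³
Unconfined: Δh_u = ΔV/(Sy·A) = 1.1 × 10^5/(0.27 × 1.902 × 10^7) = 0.02142 m
Confined: Δh_c = ΔV/(S·A) = 1.1 × 10^5/(1.6 × 10^-4 × 1.902 × 10^7) = 36.15 m

Δh_u ≈ 0.0214 m; Δh_c ≈ 36.1 m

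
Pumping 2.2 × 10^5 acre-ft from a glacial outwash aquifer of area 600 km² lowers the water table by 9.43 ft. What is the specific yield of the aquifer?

Sy ≈ 0.16

A = 600 km² = 6 × 10^8 m²
Δh = 9.43 ft = 2.874 m
ΔV = 2.2 × 10^5 acre-ft = 2.714 × 10^8 m³
Sy = ΔV / (A × Δh) = 2.714 × 10^8 m³ / (6 × 10^8 m² × 2.874 m) = 0.1574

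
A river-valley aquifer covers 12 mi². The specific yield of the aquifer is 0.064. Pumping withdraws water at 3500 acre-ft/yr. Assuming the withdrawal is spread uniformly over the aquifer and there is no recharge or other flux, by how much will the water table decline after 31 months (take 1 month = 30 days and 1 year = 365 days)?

A = 12 mi² = 3.108 × 10^7 m²
Q = 3500 acre-ft/yr = 11830 m³/d
t = 31 months = 930 d
ΔV = Q × t = 11830 m³/d × 930 d = 1.1 × 10^7 m³
Δh = ΔV / (Sy × A) = 1.1 × 10^7 / (0.064 × 3.108 × 10^7) = 5.53 m

Δh ≈ 5.53 m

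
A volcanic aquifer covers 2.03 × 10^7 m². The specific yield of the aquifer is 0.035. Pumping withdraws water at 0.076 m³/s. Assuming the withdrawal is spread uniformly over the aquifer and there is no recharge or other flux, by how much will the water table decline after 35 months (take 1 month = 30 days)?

Q = 0.076 m³/s = 6566 m³/d
t = 35 months = 1050 d
ΔV = Q × t = 6566 m³/d × 1050 d = 6.895 × 10^6 m³
Δh = ΔV / (Sy × A) = 6.895 × 10^6 / (0.035 × 2.03 × 10^7) = 9.704 m

Δh ≈ 9.7 m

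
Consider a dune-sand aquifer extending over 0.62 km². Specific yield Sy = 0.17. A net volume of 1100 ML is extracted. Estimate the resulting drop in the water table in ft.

A = 0.62 km² = 6.2 × 10^5 m²
ΔV = 1100 ML = 1.1 × 10^6 m³
Δh = ΔV / (Sy × A) = 1.1 × 10^6 m³ / (0.17 × 6.2 × 10^5 m²) = 10.44 m
Δh = 10.44 m = 34.24 ft

Δh ≈ 34.2 ft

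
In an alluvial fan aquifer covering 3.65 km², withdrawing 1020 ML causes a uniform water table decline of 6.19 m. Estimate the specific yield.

Sy ≈ 0.045

A = 3.65 km² = 3.65 × 10^6 m²
ΔV = 1020 ML = 1.02 × 10^6 m³
Sy = ΔV / (A × Δh) = 1.02 × 10^6 m³ / (3.65 × 10^6 m² × 6.19 m) = 0.04515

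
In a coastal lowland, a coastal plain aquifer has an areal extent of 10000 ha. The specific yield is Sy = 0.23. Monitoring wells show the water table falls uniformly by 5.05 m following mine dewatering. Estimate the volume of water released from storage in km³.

A = 10000 ha = 1 × 10^8 m²
ΔV = Sy × A × Δh = 0.23 × 1 × 10^8 m² × 5.05 m = 1.161 × 10^8 m³
ΔV = 1.161 × 10^8 m³ = 0.1162 km³

ΔV ≈ 0.116 km³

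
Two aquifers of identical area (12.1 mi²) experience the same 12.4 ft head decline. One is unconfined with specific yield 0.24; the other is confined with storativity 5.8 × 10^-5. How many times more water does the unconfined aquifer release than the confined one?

A = 12.1 mi² = 3.134 × 10^7 m²
Δh = 12.4 ft = 3.78 m
Unconfined: ΔV_u = Sy × A × Δh = 0.24 × 3.134 × 10^7 × 3.78 = 2.843 × 10^7 m³
Confined: ΔV_c = S × A × Δh = 5.8 × 10^-5 × 3.134 × 10^7 × 3.78 = 6870 m³
Ratio = ΔV_u / ΔV_c = Sy / S = 0.24 / 5.8 × 10^-5 = 4138

ΔV_u / ΔV_c ≈ 4140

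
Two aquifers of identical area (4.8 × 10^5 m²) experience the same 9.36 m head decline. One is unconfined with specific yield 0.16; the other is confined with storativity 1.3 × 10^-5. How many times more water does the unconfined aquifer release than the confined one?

ΔV_u / ΔV_c ≈ 12300

Unconfined: ΔV_u = Sy × A × Δh = 0.16 × 4.8 × 10^5 × 9.36 = 7.188 × 10^5 m³
Confined: ΔV_c = S × A × Δh = 1.3 × 10^-5 × 4.8 × 10^5 × 9.36 = 58.41 m³
Ratio = ΔV_u / ΔV_c = Sy / S = 0.16 / 1.3 × 10^-5 = 12310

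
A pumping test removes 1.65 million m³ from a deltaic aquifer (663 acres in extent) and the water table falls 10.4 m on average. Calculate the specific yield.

A = 663 acres = 2.683 × 10^6 m²
ΔV = 1.65 million m³ = 1.65 × 10^6 m³
Sy = ΔV / (A × Δh) = 1.65 × 10^6 m³ / (2.683 × 10^6 m² × 10.4 m) = 0.05913

Sy ≈ 0.059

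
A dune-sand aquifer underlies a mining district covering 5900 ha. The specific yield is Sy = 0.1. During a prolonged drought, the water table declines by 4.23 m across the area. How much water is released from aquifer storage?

A = 5900 ha = 5.9 × 10^7 m²
ΔV = Sy × A × Δh = 0.1 × 5.9 × 10^7 m² × 4.23 m = 2.496 × 10^7 m³

ΔV ≈ 2.5 × 10^7 m³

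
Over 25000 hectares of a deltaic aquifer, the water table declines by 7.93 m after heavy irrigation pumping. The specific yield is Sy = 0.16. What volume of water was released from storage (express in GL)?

ΔV ≈ 317 GL

A = 25000 hectares = 2.5 × 10^8 m²
ΔV = Sy × A × Δh = 0.16 × 2.5 × 10^8 m² × 7.93 m = 3.172 × 10^8 m³
ΔV = 3.172 × 10^8 m³ = 317.2 GL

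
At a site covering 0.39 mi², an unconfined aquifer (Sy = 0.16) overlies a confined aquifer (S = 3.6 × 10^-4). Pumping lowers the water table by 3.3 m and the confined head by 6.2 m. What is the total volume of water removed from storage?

A = 0.39 mi² = 1.01 × 10^6 m²
Unconfined: ΔV_u = Sy × A × Δh_u = 0.16 × 1.01 × 10^6 × 3.3 = 5.333 × 10^5 m³
Confined: ΔV_c = S × A × Δh_c = 3.6 × 10^-4 × 1.01 × 10^6 × 6.2 = 2255 m³
Total ΔV = 5.333 × 10^5 + 2255 = 5.356 × 10^5 m³

ΔV ≈ 5.36 × 10^5 m³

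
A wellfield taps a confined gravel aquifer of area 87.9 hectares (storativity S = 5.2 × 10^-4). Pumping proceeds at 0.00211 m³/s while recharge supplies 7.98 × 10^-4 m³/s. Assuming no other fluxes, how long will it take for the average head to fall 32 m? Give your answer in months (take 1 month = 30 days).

t ≈ 4.3 months

A = 87.9 hectares = 8.79 × 10^5 m²
ΔV = S × A × Δh = 5.2 × 10^-4 × 8.79 × 10^5 × 32 = 14630 m³
Net withdrawal = 0.00211 − 7.98 × 10^-4 = 0.001312 m³/s = 113.4 m³/d
t = ΔV / Q = 14630 m³ / 113.4 m³/d = 129 d
t = 129 d ≈ 4.301 months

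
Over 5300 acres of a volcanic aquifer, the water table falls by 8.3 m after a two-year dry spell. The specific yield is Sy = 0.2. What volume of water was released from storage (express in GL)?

A = 5300 acres = 2.145 × 10^7 m²
ΔV = Sy × A × Δh = 0.2 × 2.145 × 10^7 m² × 8.3 m = 3.56 × 10^7 m³
ΔV = 3.56 × 10^7 m³ = 35.6 GL

ΔV ≈ 35.6 GL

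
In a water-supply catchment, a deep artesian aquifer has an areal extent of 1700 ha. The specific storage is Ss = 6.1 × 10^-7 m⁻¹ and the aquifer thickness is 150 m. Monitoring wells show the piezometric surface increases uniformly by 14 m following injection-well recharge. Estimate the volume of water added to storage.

S = Ss × b = 6.1 × 10^-7 m⁻¹ × 150 m = 9.15 × 10^-5
A = 1700 ha = 1.7 × 10^7 m²
ΔV = S × A × Δh = 9.15 × 10^-5 × 1.7 × 10^7 m² × 14 m = 21780 m³

ΔV ≈ 21800 m³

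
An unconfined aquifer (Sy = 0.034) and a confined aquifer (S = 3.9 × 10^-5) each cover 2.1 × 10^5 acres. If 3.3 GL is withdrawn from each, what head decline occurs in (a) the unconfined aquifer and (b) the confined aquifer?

Δh_u ≈ 0.114 m; Δh_c ≈ 99.6 m

A = 2.1 × 10^5 acres = 8.498 × 10^8 m²
ΔV = 3.3 GL = 3.3 × 10^6 m³
Unconfined: Δh_u = ΔV/(Sy·A) = 3.3 × 10^6/(0.034 × 8.498 × 10^8) = 0.1142 m
Confined: Δh_c = ΔV/(S·A) = 3.3 × 10^6/(3.9 × 10^-5 × 8.498 × 10^8) = 99.57 m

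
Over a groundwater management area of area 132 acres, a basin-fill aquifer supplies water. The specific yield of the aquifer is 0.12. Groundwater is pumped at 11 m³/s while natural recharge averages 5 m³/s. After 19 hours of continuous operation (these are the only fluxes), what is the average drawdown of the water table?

Δh ≈ 6.4 m

A = 132 acres = 5.342 × 10^5 m²
Net abstraction = 11 − 5 = 6 m³/s
Q_net = 6 m³/s = 5.184 × 10^5 m³/d
t = 19 hours = 0.7917 d
ΔV = Q × t = 5.184 × 10^5 m³/d × 0.7917 d = 4.104 × 10^5 m³
Δh = ΔV / (Sy × A) = 4.104 × 10^5 / (0.12 × 5.342 × 10^5) = 6.402 m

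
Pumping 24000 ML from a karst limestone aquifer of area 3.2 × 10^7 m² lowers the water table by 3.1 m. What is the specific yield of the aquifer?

Sy ≈ 0.24

ΔV = 24000 ML = 2.4 × 10^7 m³
Sy = ΔV / (A × Δh) = 2.4 × 10^7 m³ / (3.2 × 10^7 m² × 3.1 m) = 0.2419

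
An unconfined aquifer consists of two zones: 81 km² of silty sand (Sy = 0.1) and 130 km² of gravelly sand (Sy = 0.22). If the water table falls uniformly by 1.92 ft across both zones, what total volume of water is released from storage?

ΔV ≈ 2.15 × 10^7 m³

A₁ = 81 km² = 8.1 × 10^7 m²; A₂ = 130 km² = 1.3 × 10^8 m²
Δh = 1.92 ft = 0.5852 m
ΔV₁ = 0.1 × 8.1 × 10^7 × 0.5852 = 4.74 × 10^6 m³
ΔV₂ = 0.22 × 1.3 × 10^8 × 0.5852 = 1.674 × 10^7 m³
ΔV = ΔV₁ + ΔV₂ = 2.148 × 10^7 m³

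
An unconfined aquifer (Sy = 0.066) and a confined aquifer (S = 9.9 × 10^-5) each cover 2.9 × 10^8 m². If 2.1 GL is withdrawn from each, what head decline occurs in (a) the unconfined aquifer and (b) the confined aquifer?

ΔV = 2.1 GL = 2.1 × 10^6 m³
Unconfined: Δh_u = ΔV/(Sy·A) = 2.1 × 10^6/(0.066 × 2.9 × 10^8) = 0.1097 m
Confined: Δh_c = ΔV/(S·A) = 2.1 × 10^6/(9.9 × 10^-5 × 2.9 × 10^8) = 73.15 m

Δh_u ≈ 0.11 m; Δh_c ≈ 73.1 m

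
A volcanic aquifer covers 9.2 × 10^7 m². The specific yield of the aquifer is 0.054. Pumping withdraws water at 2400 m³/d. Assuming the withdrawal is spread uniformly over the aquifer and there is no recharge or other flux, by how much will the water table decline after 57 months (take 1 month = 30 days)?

t = 57 months = 1710 d
ΔV = Q × t = 2400 m³/d × 1710 d = 4.104 × 10^6 m³
Δh = ΔV / (Sy × A) = 4.104 × 10^6 / (0.054 × 9.2 × 10^7) = 0.8261 m

Δh ≈ 0.826 m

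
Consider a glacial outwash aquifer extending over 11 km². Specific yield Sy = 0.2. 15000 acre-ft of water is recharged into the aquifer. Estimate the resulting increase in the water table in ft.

Δh ≈ 27.6 ft

A = 11 km² = 1.1 × 10^7 m²
ΔV = 15000 acre-ft = 1.85 × 10^7 m³
Δh = ΔV / (Sy × A) = 1.85 × 10^7 m³ / (0.2 × 1.1 × 10^7 m²) = 8.41 m
Δh = 8.41 m = 27.59 ft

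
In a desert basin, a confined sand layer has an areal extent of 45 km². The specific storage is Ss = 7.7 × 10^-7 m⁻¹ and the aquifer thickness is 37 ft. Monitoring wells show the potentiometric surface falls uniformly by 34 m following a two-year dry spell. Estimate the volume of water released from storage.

ΔV ≈ 13300 m³

b = 37 ft = 11.28 m
S = Ss × b = 7.7 × 10^-7 m⁻¹ × 11.28 m = 8.684 × 10^-6
A = 45 km² = 4.5 × 10^7 m²
ΔV = S × A × Δh = 8.684 × 10^-6 × 4.5 × 10^7 m² × 34 m = 13290 m³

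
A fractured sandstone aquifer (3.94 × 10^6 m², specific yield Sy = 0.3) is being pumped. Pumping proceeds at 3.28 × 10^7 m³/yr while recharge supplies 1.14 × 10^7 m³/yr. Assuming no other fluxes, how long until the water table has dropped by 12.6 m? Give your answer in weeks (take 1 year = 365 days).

ΔV = Sy × A × Δh = 0.3 × 3.94 × 10^6 × 12.6 = 1.489 × 10^7 m³
Net withdrawal = 3.28 × 10^7 − 1.14 × 10^7 = 2.14 × 10^7 m³/yr = 58630 m³/d
t = ΔV / Q = 1.489 × 10^7 m³ / 58630 m³/d = 254 d
t = 254 d ≈ 36.29 weeks

t ≈ 36.3 weeks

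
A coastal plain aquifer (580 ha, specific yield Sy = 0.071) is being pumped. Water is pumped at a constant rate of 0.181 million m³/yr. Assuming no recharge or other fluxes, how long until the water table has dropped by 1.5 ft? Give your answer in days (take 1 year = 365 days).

A = 580 ha = 5.8 × 10^6 m²
Δh = 1.5 ft = 0.4572 m
ΔV = Sy × A × Δh = 0.071 × 5.8 × 10^6 × 0.4572 = 1.883 × 10^5 m³
Q = 0.181 million m³/yr = 495.9 m³/d
t = ΔV / Q = 1.883 × 10^5 m³ / 495.9 m³/d = 379.7 d

t ≈ 380 days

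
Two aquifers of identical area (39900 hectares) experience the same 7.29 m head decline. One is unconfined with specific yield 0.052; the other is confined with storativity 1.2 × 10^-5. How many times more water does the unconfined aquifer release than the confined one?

A = 39900 hectares = 3.99 × 10^8 m²
Unconfined: ΔV_u = Sy × A × Δh = 0.052 × 3.99 × 10^8 × 7.29 = 1.513 × 10^8 m³
Confined: ΔV_c = S × A × Δh = 1.2 × 10^-5 × 3.99 × 10^8 × 7.29 = 34900 m³
Ratio = ΔV_u / ΔV_c = Sy / S = 0.052 / 1.2 × 10^-5 = 4333

ΔV_u / ΔV_c ≈ 4330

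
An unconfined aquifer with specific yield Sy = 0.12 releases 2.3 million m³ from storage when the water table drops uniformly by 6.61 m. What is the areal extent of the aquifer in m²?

A ≈ 2.9 × 10^6 m²

ΔV = 2.3 million m³ = 2.3 × 10^6 m³
A = ΔV / (Sy × Δh) = 2.3 × 10^6 / (0.12 × 6.61) = 2.9 × 10^6 m²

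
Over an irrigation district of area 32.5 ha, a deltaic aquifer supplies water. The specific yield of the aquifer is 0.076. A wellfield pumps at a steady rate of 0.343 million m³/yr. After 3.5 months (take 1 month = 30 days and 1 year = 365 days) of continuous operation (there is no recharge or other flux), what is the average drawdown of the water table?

A = 32.5 ha = 3.25 × 10^5 m²
Q = 0.343 million m³/yr = 939.7 m³/d
t = 3.5 months = 105 d
ΔV = Q × t = 939.7 m³/d × 105 d = 98670 m³
Δh = ΔV / (Sy × A) = 98670 / (0.076 × 3.25 × 10^5) = 3.995 m

Δh ≈ 3.99 m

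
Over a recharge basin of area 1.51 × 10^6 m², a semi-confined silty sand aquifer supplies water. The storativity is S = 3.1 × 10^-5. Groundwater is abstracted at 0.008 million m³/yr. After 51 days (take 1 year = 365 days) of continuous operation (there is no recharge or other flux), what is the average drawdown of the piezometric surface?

Δh ≈ 23.9 m

Q = 0.008 million m³/yr = 21.92 m³/d
ΔV = Q × t = 21.92 m³/d × 51 d = 1118 m³
Δh = ΔV / (S × A) = 1118 / (3.1 × 10^-5 × 1.51 × 10^6) = 23.88 m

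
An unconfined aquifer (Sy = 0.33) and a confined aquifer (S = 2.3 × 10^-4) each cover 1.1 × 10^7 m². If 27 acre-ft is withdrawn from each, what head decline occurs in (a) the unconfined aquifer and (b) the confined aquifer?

ΔV = 27 acre-ft = 33300 m³
Unconfined: Δh_u = ΔV/(Sy·A) = 33300/(0.33 × 1.1 × 10^7) = 0.009175 m
Confined: Δh_c = ΔV/(S·A) = 33300/(2.3 × 10^-4 × 1.1 × 10^7) = 13.16 m

Δh_u ≈ 0.00917 m; Δh_c ≈ 13.2 m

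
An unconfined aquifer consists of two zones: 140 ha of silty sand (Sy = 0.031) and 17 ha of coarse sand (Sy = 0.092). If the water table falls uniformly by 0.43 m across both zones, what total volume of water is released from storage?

A₁ = 140 ha = 1.4 × 10^6 m²; A₂ = 17 ha = 1.7 × 10^5 m²
ΔV₁ = 0.031 × 1.4 × 10^6 × 0.43 = 18660 m³
ΔV₂ = 0.092 × 1.7 × 10^5 × 0.43 = 6725 m³
ΔV = ΔV₁ + ΔV₂ = 25390 m³

ΔV ≈ 25400 m³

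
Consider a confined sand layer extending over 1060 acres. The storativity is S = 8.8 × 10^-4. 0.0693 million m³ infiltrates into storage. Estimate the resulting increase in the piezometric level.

Δh ≈ 18.4 m

A = 1060 acres = 4.29 × 10^6 m²
ΔV = 0.0693 million m³ = 69300 m³
Δh = ΔV / (S × A) = 69300 m³ / (8.8 × 10^-4 × 4.29 × 10^6 m²) = 18.36 m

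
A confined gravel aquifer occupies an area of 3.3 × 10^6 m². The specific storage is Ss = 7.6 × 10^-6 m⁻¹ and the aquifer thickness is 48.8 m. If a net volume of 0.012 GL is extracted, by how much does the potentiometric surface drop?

S = Ss × b = 7.6 × 10^-6 m⁻¹ × 48.8 m = 3.709 × 10^-4
ΔV = 0.012 GL = 12000 m³
Δh = ΔV / (S × A) = 12000 m³ / (3.709 × 10^-4 × 3.3 × 10^6 m²) = 9.805 m

Δh ≈ 9.8 m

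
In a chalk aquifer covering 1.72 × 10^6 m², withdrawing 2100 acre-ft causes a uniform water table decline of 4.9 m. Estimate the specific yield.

Sy ≈ 0.31

ΔV = 2100 acre-ft = 2.59 × 10^6 m³
Sy = ΔV / (A × Δh) = 2.59 × 10^6 m³ / (1.72 × 10^6 m² × 4.9 m) = 0.3073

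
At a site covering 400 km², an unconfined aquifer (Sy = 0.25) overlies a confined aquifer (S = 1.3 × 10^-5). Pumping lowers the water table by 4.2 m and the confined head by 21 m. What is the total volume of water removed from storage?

ΔV ≈ 4.2 × 10^8 m³

A = 400 km² = 4 × 10^8 m²
Unconfined: ΔV_u = Sy × A × Δh_u = 0.25 × 4 × 10^8 × 4.2 = 4.2 × 10^8 m³
Confined: ΔV_c = S × A × Δh_c = 1.3 × 10^-5 × 4 × 10^8 × 21 = 1.092 × 10^5 m³
Total ΔV = 4.2 × 10^8 + 1.092 × 10^5 = 4.201 × 10^8 m³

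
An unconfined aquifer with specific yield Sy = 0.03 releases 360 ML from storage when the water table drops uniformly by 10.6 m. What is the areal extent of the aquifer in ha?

A ≈ 113 ha

ΔV = 360 ML = 3.6 × 10^5 m³
A = ΔV / (Sy × Δh) = 3.6 × 10^5 / (0.03 × 10.6) = 1.132 × 10^6 m²
A = 1.132 × 10^6 m² = 113.2 ha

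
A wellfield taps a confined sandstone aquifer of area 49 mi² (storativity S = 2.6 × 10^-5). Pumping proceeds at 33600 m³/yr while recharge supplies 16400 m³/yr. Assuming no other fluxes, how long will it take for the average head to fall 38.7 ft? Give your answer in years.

A = 49 mi² = 1.269 × 10^8 m²
Δh = 38.7 ft = 11.8 m
ΔV = S × A × Δh = 2.6 × 10^-5 × 1.269 × 10^8 × 11.8 = 38920 m³
Net withdrawal = 33600 − 16400 = 17200 m³/yr = 47.12 m³/d
t = ΔV / Q = 38920 m³ / 47.12 m³/d = 826 d
t = 826 d ≈ 2.263 years

t ≈ 2.26 years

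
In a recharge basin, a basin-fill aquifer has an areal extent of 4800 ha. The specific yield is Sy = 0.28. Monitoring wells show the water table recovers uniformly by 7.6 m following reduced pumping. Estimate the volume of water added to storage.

A = 4800 ha = 4.8 × 10^7 m²
ΔV = Sy × A × Δh = 0.28 × 4.8 × 10^7 m² × 7.6 m = 1.021 × 10^8 m³

ΔV ≈ 1.02 × 10^8 m³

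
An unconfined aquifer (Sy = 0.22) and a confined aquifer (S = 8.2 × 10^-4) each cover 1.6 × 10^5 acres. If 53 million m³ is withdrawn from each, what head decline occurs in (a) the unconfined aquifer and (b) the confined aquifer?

Δh_u ≈ 0.372 m; Δh_c ≈ 99.8 m

A = 1.6 × 10^5 acres = 6.475 × 10^8 m²
ΔV = 53 million m³ = 5.3 × 10^7 m³
Unconfined: Δh_u = ΔV/(Sy·A) = 5.3 × 10^7/(0.22 × 6.475 × 10^8) = 0.3721 m
Confined: Δh_c = ΔV/(S·A) = 5.3 × 10^7/(8.2 × 10^-4 × 6.475 × 10^8) = 99.82 m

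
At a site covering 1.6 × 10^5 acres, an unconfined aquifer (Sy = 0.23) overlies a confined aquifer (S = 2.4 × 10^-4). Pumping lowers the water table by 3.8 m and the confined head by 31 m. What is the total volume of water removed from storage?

A = 1.6 × 10^5 acres = 6.475 × 10^8 m²
Unconfined: ΔV_u = Sy × A × Δh_u = 0.23 × 6.475 × 10^8 × 3.8 = 5.659 × 10^8 m³
Confined: ΔV_c = S × A × Δh_c = 2.4 × 10^-4 × 6.475 × 10^8 × 31 = 4.817 × 10^6 m³
Total ΔV = 5.659 × 10^8 + 4.817 × 10^6 = 5.707 × 10^8 m³

ΔV ≈ 5.71 × 10^8 m³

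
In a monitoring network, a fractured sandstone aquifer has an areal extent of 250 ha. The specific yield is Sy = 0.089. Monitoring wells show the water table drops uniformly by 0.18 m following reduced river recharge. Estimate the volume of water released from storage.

A = 250 ha = 2.5 × 10^6 m²
ΔV = Sy × A × Δh = 0.089 × 2.5 × 10^6 m² × 0.18 m = 40050 m³

ΔV ≈ 40000 m³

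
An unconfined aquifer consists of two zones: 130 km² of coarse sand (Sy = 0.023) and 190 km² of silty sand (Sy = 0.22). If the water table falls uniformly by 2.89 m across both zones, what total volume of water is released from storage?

ΔV ≈ 1.29 × 10^8 m³

A₁ = 130 km² = 1.3 × 10^8 m²; A₂ = 190 km² = 1.9 × 10^8 m²
ΔV₁ = 0.023 × 1.3 × 10^8 × 2.89 = 8.641 × 10^6 m³
ΔV₂ = 0.22 × 1.9 × 10^8 × 2.89 = 1.208 × 10^8 m³
ΔV = ΔV₁ + ΔV₂ = 1.294 × 10^8 m³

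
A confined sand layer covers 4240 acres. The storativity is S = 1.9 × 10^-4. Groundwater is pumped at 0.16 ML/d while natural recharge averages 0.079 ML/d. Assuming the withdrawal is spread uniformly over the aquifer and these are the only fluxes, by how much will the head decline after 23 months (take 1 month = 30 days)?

Δh ≈ 17.1 m

A = 4240 acres = 1.716 × 10^7 m²
Net abstraction = 0.16 − 0.079 = 0.081 ML/d
Q_net = 0.081 ML/d = 81 m³/d
t = 23 months = 690 d
ΔV = Q × t = 81 m³/d × 690 d = 55890 m³
Δh = ΔV / (S × A) = 55890 / (1.9 × 10^-4 × 1.716 × 10^7) = 17.14 m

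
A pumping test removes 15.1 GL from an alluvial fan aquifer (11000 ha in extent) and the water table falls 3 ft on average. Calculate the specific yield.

Sy ≈ 0.15

A = 11000 ha = 1.1 × 10^8 m²
Δh = 3 ft = 0.9144 m
ΔV = 15.1 GL = 1.51 × 10^7 m³
Sy = ΔV / (A × Δh) = 1.51 × 10^7 m³ / (1.1 × 10^8 m² × 0.9144 m) = 0.1501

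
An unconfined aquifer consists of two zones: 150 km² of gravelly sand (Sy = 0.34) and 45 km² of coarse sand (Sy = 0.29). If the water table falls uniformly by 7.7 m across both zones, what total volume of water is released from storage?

ΔV ≈ 4.93 × 10^8 m³

A₁ = 150 km² = 1.5 × 10^8 m²; A₂ = 45 km² = 4.5 × 10^7 m²
ΔV₁ = 0.34 × 1.5 × 10^8 × 7.7 = 3.927 × 10^8 m³
ΔV₂ = 0.29 × 4.5 × 10^7 × 7.7 = 1.005 × 10^8 m³
ΔV = ΔV₁ + ΔV₂ = 4.932 × 10^8 m³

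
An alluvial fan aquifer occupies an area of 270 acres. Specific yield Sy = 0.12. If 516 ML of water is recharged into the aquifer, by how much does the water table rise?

A = 270 acres = 1.093 × 10^6 m²
ΔV = 516 ML = 5.16 × 10^5 m³
Δh = ΔV / (Sy × A) = 5.16 × 10^5 m³ / (0.12 × 1.093 × 10^6 m²) = 3.935 m

Δh ≈ 3.94 m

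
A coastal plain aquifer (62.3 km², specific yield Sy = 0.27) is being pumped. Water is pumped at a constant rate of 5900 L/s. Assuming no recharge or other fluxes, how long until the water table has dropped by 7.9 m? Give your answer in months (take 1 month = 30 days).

t ≈ 8.69 months

A = 62.3 km² = 6.23 × 10^7 m²
ΔV = Sy × A × Δh = 0.27 × 6.23 × 10^7 × 7.9 = 1.329 × 10^8 m³
Q = 5900 L/s = 5.098 × 10^5 m³/d
t = ΔV / Q = 1.329 × 10^8 m³ / 5.098 × 10^5 m³/d = 260.7 d
t = 260.7 d ≈ 8.689 months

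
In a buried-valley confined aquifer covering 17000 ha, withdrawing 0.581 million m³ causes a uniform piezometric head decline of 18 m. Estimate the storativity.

S ≈ 1.9 × 10^-4

A = 17000 ha = 1.7 × 10^8 m²
ΔV = 0.581 million m³ = 5.81 × 10^5 m³
S = ΔV / (A × Δh) = 5.81 × 10^5 m³ / (1.7 × 10^8 m² × 18 m) = 1.899 × 10^-4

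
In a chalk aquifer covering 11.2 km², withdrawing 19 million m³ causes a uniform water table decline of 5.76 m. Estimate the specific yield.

A = 11.2 km² = 1.12 × 10^7 m²
ΔV = 19 million m³ = 1.9 × 10^7 m³
Sy = ΔV / (A × Δh) = 1.9 × 10^7 m³ / (1.12 × 10^7 m² × 5.76 m) = 0.2945

Sy ≈ 0.29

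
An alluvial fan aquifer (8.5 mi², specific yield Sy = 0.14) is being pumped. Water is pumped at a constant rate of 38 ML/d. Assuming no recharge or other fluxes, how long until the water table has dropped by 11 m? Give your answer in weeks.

t ≈ 127 weeks

A = 8.5 mi² = 2.201 × 10^7 m²
ΔV = Sy × A × Δh = 0.14 × 2.201 × 10^7 × 11 = 3.39 × 10^7 m³
Q = 38 ML/d = 38000 m³/d
t = ΔV / Q = 3.39 × 10^7 m³ / 38000 m³/d = 892.2 d
t = 892.2 d ≈ 127.5 weeks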